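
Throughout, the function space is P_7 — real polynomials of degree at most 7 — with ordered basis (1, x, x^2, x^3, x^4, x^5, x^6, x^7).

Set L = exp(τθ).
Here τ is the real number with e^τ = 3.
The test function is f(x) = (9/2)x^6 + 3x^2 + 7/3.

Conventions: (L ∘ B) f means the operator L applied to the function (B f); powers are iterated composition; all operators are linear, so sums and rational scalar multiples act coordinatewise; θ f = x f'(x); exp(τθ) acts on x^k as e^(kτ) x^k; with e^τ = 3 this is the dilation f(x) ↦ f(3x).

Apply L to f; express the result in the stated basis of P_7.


the result is g(x) = (6561/2)x^6 + 27x^2 + 7/3

exp(τθ) x^k = e^(kτ) x^k; with e^τ = 3 this sends x^k to 3^k x^k
x^2 ↦ 9 x^2
x^6 ↦ 729 x^6
applying this coordinatewise to f: exp(τθ) f = (6561/2)x^6 + 27x^2 + 7/3


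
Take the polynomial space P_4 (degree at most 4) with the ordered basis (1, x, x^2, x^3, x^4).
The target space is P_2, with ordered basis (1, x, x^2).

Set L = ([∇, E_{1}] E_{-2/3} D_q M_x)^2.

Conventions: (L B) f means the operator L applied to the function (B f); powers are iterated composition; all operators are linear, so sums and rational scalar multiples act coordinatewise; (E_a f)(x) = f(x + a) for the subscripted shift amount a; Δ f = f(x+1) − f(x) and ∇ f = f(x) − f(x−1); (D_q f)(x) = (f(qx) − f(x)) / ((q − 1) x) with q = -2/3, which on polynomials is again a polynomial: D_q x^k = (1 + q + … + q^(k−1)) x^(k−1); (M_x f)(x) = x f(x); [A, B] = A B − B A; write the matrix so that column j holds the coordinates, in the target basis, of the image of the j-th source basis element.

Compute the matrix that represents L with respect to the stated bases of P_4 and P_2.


image of 1: 0
image of x: 0
image of x^2: 0
image of x^3: 0
image of x^4: 0
each image's coordinates form column j of the matrix

the matrix is [[0, 0, 0, 0, 0]; [0, 0, 0, 0, 0]; [0, 0, 0, 0, 0]] (rows listed top to bottom)


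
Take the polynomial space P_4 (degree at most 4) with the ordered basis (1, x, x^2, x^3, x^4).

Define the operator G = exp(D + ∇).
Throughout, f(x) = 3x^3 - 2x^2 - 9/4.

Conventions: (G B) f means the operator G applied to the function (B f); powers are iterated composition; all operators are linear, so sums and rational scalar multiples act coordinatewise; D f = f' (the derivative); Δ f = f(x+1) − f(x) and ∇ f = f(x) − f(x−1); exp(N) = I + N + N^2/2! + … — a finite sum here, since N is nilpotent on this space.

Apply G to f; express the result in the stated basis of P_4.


the result is g(x) = 3x^3 + 16x^2 + 19x + 3/4

order-1 term: 18x^2 - 17x + 5
order-2 term: 36x - 26
order-3 term: 24
the series for exp(D + ∇) f terminates at order 3
exp(D + ∇) f = 3x^3 + 16x^2 + 19x + 3/4


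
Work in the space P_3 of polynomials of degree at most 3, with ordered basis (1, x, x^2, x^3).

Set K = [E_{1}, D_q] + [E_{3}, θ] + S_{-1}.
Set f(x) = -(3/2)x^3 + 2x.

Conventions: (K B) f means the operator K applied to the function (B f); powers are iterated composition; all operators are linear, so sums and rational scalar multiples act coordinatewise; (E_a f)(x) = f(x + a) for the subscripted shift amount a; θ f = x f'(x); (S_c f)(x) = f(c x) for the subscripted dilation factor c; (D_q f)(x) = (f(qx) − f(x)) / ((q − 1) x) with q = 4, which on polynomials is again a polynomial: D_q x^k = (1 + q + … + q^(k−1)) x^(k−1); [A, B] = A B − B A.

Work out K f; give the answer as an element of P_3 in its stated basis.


D_q f = -(63/2)x^2 + 2
E_{1} D_q f = -(63/2)x^2 - 63x - 59/2
E_{1} f = -(3/2)x^3 - (9/2)x^2 - (5/2)x + 1/2
D_q E_{1} f = -(63/2)x^2 - (45/2)x - 5/2
[E_{1}, D_q] f = -(81/2)x - 27
θ f = -(9/2)x^3 + 2x
E_{3} θ f = -(9/2)x^3 - (81/2)x^2 - (239/2)x - 231/2
E_{3} f = -(3/2)x^3 - (27/2)x^2 - (77/2)x - 69/2
θ E_{3} f = -(9/2)x^3 - 27x^2 - (77/2)x
[E_{3}, θ] f = -(27/2)x^2 - 81x - 231/2
S_{-1} f = (3/2)x^3 - 2x
([E_{1}, D_q] + [E_{3}, θ] + S_{-1}) f = (3/2)x^3 - (27/2)x^2 - (247/2)x - 285/2

the result is g(x) = (3/2)x^3 - (27/2)x^2 - (247/2)x - 285/2


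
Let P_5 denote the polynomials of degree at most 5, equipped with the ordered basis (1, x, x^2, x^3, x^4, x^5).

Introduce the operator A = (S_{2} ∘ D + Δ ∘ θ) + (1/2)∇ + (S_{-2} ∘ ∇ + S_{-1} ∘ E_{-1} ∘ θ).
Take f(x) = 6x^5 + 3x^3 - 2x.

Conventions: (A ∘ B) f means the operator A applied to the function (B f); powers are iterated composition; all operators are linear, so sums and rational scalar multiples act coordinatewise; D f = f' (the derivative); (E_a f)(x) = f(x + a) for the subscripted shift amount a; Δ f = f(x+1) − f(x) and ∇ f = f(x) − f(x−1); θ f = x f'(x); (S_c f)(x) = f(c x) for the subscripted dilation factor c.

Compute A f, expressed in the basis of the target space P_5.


the result is g(x) = -30x^5 + 975x^4 + 441x^3 + (693/2)x^2 + (121/2)x + 17/2

D f = 30x^4 + 9x^2 - 2
S_{2} D f = 480x^4 + 36x^2 - 2
θ f = 30x^5 + 9x^3 - 2x
Δ θ f = 150x^4 + 300x^3 + 327x^2 + 177x + 37
(S_{2} ∘ D + Δ ∘ θ) f = 630x^4 + 300x^3 + 363x^2 + 177x + 35
∇ f = 30x^4 - 60x^3 + 69x^2 - 39x + 7
((1/2)∇) f = 15x^4 - 30x^3 + (69/2)x^2 - (39/2)x + 7/2
∇ f = 30x^4 - 60x^3 + 69x^2 - 39x + 7
S_{-2} ∇ f = 480x^4 + 480x^3 + 276x^2 + 78x + 7
θ f = 30x^5 + 9x^3 - 2x
E_{-1} θ f = 30x^5 - 150x^4 + 309x^3 - 327x^2 + 175x - 37
S_{-1} E_{-1} θ f = -30x^5 - 150x^4 - 309x^3 - 327x^2 - 175x - 37
(S_{-2} ∘ ∇ + S_{-1} ∘ E_{-1} ∘ θ) f = -30x^5 + 330x^4 + 171x^3 - 51x^2 - 97x - 30
((S_{2} ∘ D + Δ ∘ θ) + (1/2)∇ + (S_{-2} ∘ ∇ + S_{-1} ∘ E_{-1} ∘ θ)) f = -30x^5 + 975x^4 + 441x^3 + (693/2)x^2 + (121/2)x + 17/2


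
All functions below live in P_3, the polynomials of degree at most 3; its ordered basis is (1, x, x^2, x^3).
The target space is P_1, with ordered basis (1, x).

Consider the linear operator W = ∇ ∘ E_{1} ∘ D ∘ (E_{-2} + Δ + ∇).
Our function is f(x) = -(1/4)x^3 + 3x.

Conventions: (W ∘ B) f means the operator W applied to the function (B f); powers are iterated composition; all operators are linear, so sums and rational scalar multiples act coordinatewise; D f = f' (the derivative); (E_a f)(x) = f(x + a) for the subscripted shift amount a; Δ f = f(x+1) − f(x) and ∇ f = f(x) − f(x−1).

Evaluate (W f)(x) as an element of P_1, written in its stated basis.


g(x) = -(3/2)x - 3/4

E_{-2} f = -(1/4)x^3 + (3/2)x^2 - 4
Δ f = -(3/4)x^2 - (3/4)x + 11/4
∇ f = -(3/4)x^2 + (3/4)x + 11/4
(E_{-2} + Δ + ∇) f = -(1/4)x^3 + 3/2
D (E_{-2} + Δ + ∇) f = -(3/4)x^2
E_{1} D (E_{-2} + Δ + ∇) f = -(3/4)x^2 - (3/2)x - 3/4
∇ E_{1} D (E_{-2} + Δ + ∇) f = -(3/2)x - 3/4


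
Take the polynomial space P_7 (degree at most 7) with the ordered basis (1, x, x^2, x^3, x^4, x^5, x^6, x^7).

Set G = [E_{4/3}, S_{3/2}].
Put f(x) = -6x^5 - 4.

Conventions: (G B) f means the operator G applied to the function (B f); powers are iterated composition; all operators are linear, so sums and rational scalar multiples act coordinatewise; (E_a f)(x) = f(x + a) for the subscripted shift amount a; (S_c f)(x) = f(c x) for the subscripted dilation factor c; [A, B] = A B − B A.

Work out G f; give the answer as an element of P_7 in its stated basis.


the image equals g(x) = -(405/4)x^4 - 450x^3 - 760x^2 - (5200/9)x - 13504/81

S_{3/2} f = -(729/16)x^5 - 4
E_{4/3} S_{3/2} f = -(729/16)x^5 - (1215/4)x^4 - 810x^3 - 1080x^2 - 720x - 196
E_{4/3} f = -6x^5 - 40x^4 - (320/3)x^3 - (1280/9)x^2 - (2560/27)x - 2372/81
S_{3/2} E_{4/3} f = -(729/16)x^5 - (405/2)x^4 - 360x^3 - 320x^2 - (1280/9)x - 2372/81
[E_{4/3}, S_{3/2}] f = -(405/4)x^4 - 450x^3 - 760x^2 - (5200/9)x - 13504/81


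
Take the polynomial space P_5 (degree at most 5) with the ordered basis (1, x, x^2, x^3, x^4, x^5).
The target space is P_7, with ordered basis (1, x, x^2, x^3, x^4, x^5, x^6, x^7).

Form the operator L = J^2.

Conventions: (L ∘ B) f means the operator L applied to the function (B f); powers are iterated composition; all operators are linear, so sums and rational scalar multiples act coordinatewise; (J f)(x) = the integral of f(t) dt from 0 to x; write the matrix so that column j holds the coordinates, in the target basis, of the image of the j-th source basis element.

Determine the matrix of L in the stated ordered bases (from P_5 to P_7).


image of 1: (1/2)x^2
image of x: (1/6)x^3
image of x^2: (1/12)x^4
image of x^3: (1/20)x^5
image of x^4: (1/30)x^6
image of x^5: (1/42)x^7
each image's coordinates form column j of the matrix

the matrix is [[0, 0, 0, 0, 0, 0]; [0, 0, 0, 0, 0, 0]; [1/2, 0, 0, 0, 0, 0]; [0, 1/6, 0, 0, 0, 0]; [0, 0, 1/12, 0, 0, 0]; [0, 0, 0, 1/20, 0, 0]; [0, 0, 0, 0, 1/30, 0]; [0, 0, 0, 0, 0, 1/42]] (rows listed top to bottom)


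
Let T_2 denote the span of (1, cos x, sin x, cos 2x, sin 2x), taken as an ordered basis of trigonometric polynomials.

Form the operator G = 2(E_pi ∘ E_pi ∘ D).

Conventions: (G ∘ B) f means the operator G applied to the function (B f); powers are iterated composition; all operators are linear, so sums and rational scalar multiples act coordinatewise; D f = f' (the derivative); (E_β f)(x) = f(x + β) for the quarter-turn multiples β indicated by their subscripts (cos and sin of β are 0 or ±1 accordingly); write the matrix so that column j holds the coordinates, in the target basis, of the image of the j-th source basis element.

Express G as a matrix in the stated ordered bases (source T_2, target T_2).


image of 1: 0
image of cos x: -2sin x
image of sin x: 2cos x
image of cos 2x: -4sin 2x
image of sin 2x: 4cos 2x
each image's coordinates form column j of the matrix

the matrix is [[0, 0, 0, 0, 0]; [0, 0, 2, 0, 0]; [0, -2, 0, 0, 0]; [0, 0, 0, 0, 4]; [0, 0, 0, -4, 0]] (rows listed top to bottom)


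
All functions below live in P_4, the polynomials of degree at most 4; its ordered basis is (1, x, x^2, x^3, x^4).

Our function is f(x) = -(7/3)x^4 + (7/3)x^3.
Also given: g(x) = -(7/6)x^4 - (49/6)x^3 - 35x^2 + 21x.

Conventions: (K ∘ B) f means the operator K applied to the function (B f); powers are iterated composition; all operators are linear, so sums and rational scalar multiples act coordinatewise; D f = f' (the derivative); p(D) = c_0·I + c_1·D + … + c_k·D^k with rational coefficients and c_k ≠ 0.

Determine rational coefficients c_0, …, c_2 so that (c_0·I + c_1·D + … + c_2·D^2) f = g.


p(D) = (1/2)·I + D + (3/2)·D^2, i.e. c_0 = 1/2, c_1 = 1, c_2 = 3/2

D^0 f = -(7/3)x^4 + (7/3)x^3
D^1 f = -(28/3)x^3 + 7x^2
D^2 f = -28x^2 + 14x
matching coefficients of g against c_0 f + c_1 Df + … from the top degree down determines the c_i
solution: c_0 = 1/2, c_1 = 1, c_2 = 3/2


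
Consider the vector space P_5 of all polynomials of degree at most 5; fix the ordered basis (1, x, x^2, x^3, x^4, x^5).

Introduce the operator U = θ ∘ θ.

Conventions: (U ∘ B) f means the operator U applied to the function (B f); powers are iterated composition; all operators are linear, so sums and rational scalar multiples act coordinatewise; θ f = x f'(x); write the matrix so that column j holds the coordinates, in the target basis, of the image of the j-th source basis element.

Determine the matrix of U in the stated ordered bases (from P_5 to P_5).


the matrix is [[0, 0, 0, 0, 0, 0]; [0, 1, 0, 0, 0, 0]; [0, 0, 4, 0, 0, 0]; [0, 0, 0, 9, 0, 0]; [0, 0, 0, 0, 16, 0]; [0, 0, 0, 0, 0, 25]] (rows listed top to bottom)

image of 1: 0
image of x: x
image of x^2: 4x^2
image of x^3: 9x^3
image of x^4: 16x^4
image of x^5: 25x^5
each image's coordinates form column j of the matrix


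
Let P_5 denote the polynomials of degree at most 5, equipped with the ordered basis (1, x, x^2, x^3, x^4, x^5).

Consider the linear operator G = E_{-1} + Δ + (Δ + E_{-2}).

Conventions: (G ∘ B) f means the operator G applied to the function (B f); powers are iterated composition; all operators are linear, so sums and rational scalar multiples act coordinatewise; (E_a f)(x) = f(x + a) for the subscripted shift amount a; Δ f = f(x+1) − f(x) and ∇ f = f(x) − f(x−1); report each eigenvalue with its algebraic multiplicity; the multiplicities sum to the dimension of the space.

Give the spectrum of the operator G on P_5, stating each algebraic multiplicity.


λ = 2 (multiplicity 6)

image of 1: 2
image of x: 2x - 1
image of x^2: 2x^2 - 2x + 7
image of x^3: 2x^3 - 3x^2 + 21x - 7
image of x^4: 2x^4 - 4x^3 + 42x^2 - 28x + 19
image of x^5: 2x^5 - 5x^4 + 70x^3 - 70x^2 + 95x - 31
the matrix is upper triangular; its diagonal is (2, 2, 2, 2, 2, 2)
for a triangular matrix the eigenvalues are the diagonal entries, with algebraic multiplicity their repetition count


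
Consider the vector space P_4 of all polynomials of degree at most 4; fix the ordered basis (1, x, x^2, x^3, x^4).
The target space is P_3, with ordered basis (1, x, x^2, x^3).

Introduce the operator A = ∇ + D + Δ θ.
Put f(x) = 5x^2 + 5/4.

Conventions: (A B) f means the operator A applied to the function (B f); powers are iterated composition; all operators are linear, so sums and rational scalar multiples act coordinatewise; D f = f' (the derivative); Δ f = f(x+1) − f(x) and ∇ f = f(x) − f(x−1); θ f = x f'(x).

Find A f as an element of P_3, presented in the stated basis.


∇ f = 10x - 5
D f = 10x
θ f = 10x^2
Δ θ f = 20x + 10
(∇ + D + Δ θ) f = 40x + 5

the image equals g(x) = 40x + 5


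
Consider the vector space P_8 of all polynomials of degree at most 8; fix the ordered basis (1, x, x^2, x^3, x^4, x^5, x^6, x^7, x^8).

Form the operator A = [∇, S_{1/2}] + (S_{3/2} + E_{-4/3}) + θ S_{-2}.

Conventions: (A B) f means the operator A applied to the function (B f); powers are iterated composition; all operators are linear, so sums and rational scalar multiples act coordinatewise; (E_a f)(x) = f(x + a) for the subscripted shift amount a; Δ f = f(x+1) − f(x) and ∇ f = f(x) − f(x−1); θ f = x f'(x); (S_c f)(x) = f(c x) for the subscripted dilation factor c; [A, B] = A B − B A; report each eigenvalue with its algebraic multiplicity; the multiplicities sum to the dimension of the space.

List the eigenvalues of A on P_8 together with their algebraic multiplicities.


λ = -112373/128 (multiplicity 1), λ = -4845/32 (multiplicity 1), λ = -157/8 (multiplicity 1), λ = 1/2 (multiplicity 1), λ = 2 (multiplicity 1), λ = 45/4 (multiplicity 1), λ = 1121/16 (multiplicity 1), λ = 25369/64 (multiplicity 1), λ = 531105/256 (multiplicity 1)

image of 1: 2
image of x: (1/2)x - 11/6
image of x^2: (45/4)x^2 - (19/6)x + 91/36
image of x^3: -(157/8)x^3 - (35/8)x^2 + (155/24)x - 701/216
image of x^4: (1121/16)x^4 - (67/12)x^3 + (283/24)x^2 - (1213/108)x + 5311/1296
image of x^5: -(4845/32)x^5 - (655/96)x^4 + (2695/144)x^3 - (11185/432)x^2 + (47035/2592)x - 40301/7776
image of x^6: (25369/64)x^6 - (259/32)x^5 + (5255/192)x^4 - (21425/432)x^3 + (87995/1728)x^2 - (73069/2592)x + 308071/46656
image of x^7: -(112373/128)x^7 - (3605/384)x^6 + (14525/384)x^5 - (293335/3456)x^4 + (1189405/10368)x^3 - (970235/10368)x^2 + (3991505/93312)x - 2374901/279936
image of x^8: (531105/256)x^8 - (1027/96)x^7 + (28861/576)x^6 - (116011/864)x^5 + (2336285/10368)x^4 - (1887739/7776)x^3 + (7661521/46656)x^2 - (4472053/69984)x + 18450271/1679616
the matrix is upper triangular; its diagonal is (2, 1/2, 45/4, -157/8, 1121/16, -4845/32, 25369/64, -112373/128, 531105/256)
for a triangular matrix the eigenvalues are the diagonal entries, with algebraic multiplicity their repetition count


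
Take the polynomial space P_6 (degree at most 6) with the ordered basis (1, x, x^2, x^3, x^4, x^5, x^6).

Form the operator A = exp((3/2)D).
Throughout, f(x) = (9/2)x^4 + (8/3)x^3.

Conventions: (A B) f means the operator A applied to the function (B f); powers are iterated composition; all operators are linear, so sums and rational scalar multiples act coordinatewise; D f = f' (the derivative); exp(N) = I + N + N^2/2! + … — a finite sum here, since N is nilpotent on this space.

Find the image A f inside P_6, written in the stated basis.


order-1 term: 27x^3 + 12x^2
order-2 term: (243/4)x^2 + 18x
order-3 term: (243/4)x + 9
order-4 term: 729/32
the series for exp((3/2)D) f terminates at order 4
exp((3/2)D) f = (9/2)x^4 + (89/3)x^3 + (291/4)x^2 + (315/4)x + 1017/32

g(x) = (9/2)x^4 + (89/3)x^3 + (291/4)x^2 + (315/4)x + 1017/32


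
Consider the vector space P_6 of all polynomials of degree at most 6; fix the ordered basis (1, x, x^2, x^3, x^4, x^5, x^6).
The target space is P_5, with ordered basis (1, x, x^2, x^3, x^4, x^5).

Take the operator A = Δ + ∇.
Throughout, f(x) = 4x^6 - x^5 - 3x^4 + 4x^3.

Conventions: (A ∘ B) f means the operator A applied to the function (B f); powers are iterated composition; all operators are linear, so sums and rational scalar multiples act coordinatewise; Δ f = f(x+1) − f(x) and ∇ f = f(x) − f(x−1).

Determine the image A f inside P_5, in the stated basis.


Δ f = 24x^5 + 55x^4 + 58x^3 + 44x^2 + 19x + 4
∇ f = 24x^5 - 65x^4 + 78x^3 - 40x^2 + 5x + 2
(Δ + ∇) f = 48x^5 - 10x^4 + 136x^3 + 4x^2 + 24x + 6

g(x) = 48x^5 - 10x^4 + 136x^3 + 4x^2 + 24x + 6


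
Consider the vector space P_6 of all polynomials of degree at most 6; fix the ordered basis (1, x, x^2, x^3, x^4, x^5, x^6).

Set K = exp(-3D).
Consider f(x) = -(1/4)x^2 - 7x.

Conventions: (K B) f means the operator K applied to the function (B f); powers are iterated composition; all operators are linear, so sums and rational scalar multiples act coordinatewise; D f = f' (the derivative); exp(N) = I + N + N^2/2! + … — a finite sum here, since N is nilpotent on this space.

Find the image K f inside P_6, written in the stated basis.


g(x) = -(1/4)x^2 - (11/2)x + 75/4

order-1 term: (3/2)x + 21
order-2 term: -9/4
the series for exp(-3D) f terminates at order 2
exp(-3D) f = -(1/4)x^2 - (11/2)x + 75/4


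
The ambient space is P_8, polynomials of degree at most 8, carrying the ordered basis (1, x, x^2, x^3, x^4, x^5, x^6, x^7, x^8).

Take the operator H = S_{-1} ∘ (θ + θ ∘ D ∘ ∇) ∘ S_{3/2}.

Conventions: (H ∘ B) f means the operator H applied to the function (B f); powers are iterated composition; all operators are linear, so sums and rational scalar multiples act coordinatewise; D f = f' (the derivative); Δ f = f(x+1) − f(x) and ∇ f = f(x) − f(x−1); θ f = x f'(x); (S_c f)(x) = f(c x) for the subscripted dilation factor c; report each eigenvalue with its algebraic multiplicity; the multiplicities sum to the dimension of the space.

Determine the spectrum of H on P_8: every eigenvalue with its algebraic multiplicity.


λ = -15309/128 (multiplicity 1), λ = -1215/32 (multiplicity 1), λ = -81/8 (multiplicity 1), λ = -3/2 (multiplicity 1), λ = 0 (multiplicity 1), λ = 9/2 (multiplicity 1), λ = 81/4 (multiplicity 1), λ = 2187/32 (multiplicity 1), λ = 6561/32 (multiplicity 1)

image of 1: 0
image of x: -(3/2)x
image of x^2: (9/2)x^2
image of x^3: -(81/8)x^3 - (81/4)x
image of x^4: (81/4)x^4 + (243/2)x^2 + (243/4)x
image of x^5: -(1215/32)x^5 - (3645/8)x^3 - (3645/8)x^2 - (1215/8)x
image of x^6: (2187/32)x^6 + (10935/8)x^4 + (32805/16)x^3 + (10935/8)x^2 + (10935/32)x
image of x^7: -(15309/128)x^7 - (229635/64)x^5 - (229635/32)x^4 - (229635/32)x^3 - (229635/64)x^2 - (45927/64)x
image of x^8: (6561/32)x^8 + (137781/16)x^6 + (688905/32)x^5 + (229635/8)x^4 + (688905/32)x^3 + (137781/16)x^2 + (45927/32)x
the matrix is upper triangular; its diagonal is (0, -3/2, 9/2, -81/8, 81/4, -1215/32, 2187/32, -15309/128, 6561/32)
for a triangular matrix the eigenvalues are the diagonal entries, with algebraic multiplicity their repetition count


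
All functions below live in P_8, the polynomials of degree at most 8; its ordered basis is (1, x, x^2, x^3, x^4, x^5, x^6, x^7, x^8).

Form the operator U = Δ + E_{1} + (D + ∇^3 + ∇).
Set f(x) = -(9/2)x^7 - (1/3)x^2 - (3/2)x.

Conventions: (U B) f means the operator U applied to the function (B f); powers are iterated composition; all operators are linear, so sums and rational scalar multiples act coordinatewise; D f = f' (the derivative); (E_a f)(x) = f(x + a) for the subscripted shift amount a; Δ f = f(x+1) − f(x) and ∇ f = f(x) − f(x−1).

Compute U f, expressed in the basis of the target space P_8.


the image equals g(x) = -(9/2)x^7 - 126x^6 - (189/2)x^5 - (2835/2)x^4 + (11025/2)x^3 - (86753/6)x^2 + (50923/3)x - 48881/6

Δ f = -(63/2)x^6 - (189/2)x^5 - (315/2)x^4 - (315/2)x^3 - (189/2)x^2 - (193/6)x - 19/3
E_{1} f = -(9/2)x^7 - (63/2)x^6 - (189/2)x^5 - (315/2)x^4 - (315/2)x^3 - (569/6)x^2 - (101/3)x - 19/3
D f = -(63/2)x^6 - (2/3)x - 3/2
∇ f = -(63/2)x^6 + (189/2)x^5 - (315/2)x^4 + (315/2)x^3 - (189/2)x^2 + (185/6)x - 17/3
∇ ∇ f = -189x^5 + 945x^4 - 2205x^3 + 2835x^2 - 1953x + 1699/3
∇ ∇ ∇ f = -945x^4 + 5670x^3 - 14175x^2 + 17010x - 8127
∇ f = -(63/2)x^6 + (189/2)x^5 - (315/2)x^4 + (315/2)x^3 - (189/2)x^2 + (185/6)x - 17/3
(D + ∇^3 + ∇) f = -63x^6 + (189/2)x^5 - (2205/2)x^4 + (11655/2)x^3 - (28539/2)x^2 + (102241/6)x - 48805/6
(Δ + E_{1} + (D + ∇^3 + ∇)) f = -(9/2)x^7 - 126x^6 - (189/2)x^5 - (2835/2)x^4 + (11025/2)x^3 - (86753/6)x^2 + (50923/3)x - 48881/6


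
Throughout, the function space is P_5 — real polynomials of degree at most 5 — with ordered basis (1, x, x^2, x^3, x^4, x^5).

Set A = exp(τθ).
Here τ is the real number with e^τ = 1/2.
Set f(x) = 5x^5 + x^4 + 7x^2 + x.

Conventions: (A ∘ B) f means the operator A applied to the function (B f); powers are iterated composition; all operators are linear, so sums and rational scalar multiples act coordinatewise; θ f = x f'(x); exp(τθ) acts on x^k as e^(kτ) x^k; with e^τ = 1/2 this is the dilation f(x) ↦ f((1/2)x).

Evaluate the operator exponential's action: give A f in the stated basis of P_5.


exp(τθ) x^k = e^(kτ) x^k; with e^τ = 1/2 this sends x^k to (1/2)^k x^k
x ↦ 1/2 x
x^2 ↦ 1/4 x^2
x^4 ↦ 1/16 x^4
x^5 ↦ 1/32 x^5
applying this coordinatewise to f: exp(τθ) f = (5/32)x^5 + (1/16)x^4 + (7/4)x^2 + (1/2)x

the result is g(x) = (5/32)x^5 + (1/16)x^4 + (7/4)x^2 + (1/2)x


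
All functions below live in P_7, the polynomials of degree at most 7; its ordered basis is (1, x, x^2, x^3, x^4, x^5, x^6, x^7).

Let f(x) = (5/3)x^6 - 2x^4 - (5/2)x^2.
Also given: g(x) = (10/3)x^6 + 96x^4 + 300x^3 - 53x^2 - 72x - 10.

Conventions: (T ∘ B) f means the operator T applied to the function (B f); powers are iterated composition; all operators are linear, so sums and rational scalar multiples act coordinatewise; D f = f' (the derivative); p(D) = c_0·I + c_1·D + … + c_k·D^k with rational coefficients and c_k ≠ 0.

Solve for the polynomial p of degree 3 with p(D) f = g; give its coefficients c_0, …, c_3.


D^0 f = (5/3)x^6 - 2x^4 - (5/2)x^2
D^1 f = 10x^5 - 8x^3 - 5x
D^2 f = 50x^4 - 24x^2 - 5
D^3 f = 200x^3 - 48x
matching coefficients of g against c_0 f + c_1 Df + … from the top degree down determines the c_i
solution: c_0 = 2, c_1 = 0, c_2 = 2, c_3 = 3/2

c_0 = 2, c_1 = 0, c_2 = 2, c_3 = 3/2


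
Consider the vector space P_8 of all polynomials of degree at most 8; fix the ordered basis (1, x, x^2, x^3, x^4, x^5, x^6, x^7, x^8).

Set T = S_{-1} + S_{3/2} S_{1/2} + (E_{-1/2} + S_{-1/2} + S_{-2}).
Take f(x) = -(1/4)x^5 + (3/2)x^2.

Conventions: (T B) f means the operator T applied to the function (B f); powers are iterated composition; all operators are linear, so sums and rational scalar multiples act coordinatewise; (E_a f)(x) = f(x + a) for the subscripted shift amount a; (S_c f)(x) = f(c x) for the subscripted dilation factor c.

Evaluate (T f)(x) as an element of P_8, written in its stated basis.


g(x) = (32557/4096)x^5 + (5/8)x^4 - (5/8)x^3 + (337/32)x^2 - (101/64)x + 49/128

S_{-1} f = (1/4)x^5 + (3/2)x^2
S_{1/2} f = -(1/128)x^5 + (3/8)x^2
S_{3/2} S_{1/2} f = -(243/4096)x^5 + (27/32)x^2
E_{-1/2} f = -(1/4)x^5 + (5/8)x^4 - (5/8)x^3 + (29/16)x^2 - (101/64)x + 49/128
S_{-1/2} f = (1/128)x^5 + (3/8)x^2
S_{-2} f = 8x^5 + 6x^2
(E_{-1/2} + S_{-1/2} + S_{-2}) f = (993/128)x^5 + (5/8)x^4 - (5/8)x^3 + (131/16)x^2 - (101/64)x + 49/128
(S_{-1} + S_{3/2} S_{1/2} + (E_{-1/2} + S_{-1/2} + S_{-2})) f = (32557/4096)x^5 + (5/8)x^4 - (5/8)x^3 + (337/32)x^2 - (101/64)x + 49/128


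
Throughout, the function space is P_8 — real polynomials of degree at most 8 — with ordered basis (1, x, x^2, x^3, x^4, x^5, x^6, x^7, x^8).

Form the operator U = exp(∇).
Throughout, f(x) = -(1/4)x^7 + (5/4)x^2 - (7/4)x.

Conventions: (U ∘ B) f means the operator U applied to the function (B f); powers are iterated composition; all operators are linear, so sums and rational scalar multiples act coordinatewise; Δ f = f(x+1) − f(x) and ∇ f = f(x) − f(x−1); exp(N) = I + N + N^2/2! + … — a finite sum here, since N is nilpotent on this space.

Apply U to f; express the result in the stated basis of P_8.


order-1 term: -(7/4)x^6 + (21/4)x^5 - (35/4)x^4 + (35/4)x^3 - (21/4)x^2 + (17/4)x - 13/4
order-2 term: -(21/4)x^5 + (105/4)x^4 - (245/4)x^3 + (315/4)x^2 - (217/4)x + 17
order-3 term: -(35/4)x^4 + (105/2)x^3 - (525/4)x^2 + (315/2)x - 301/4
order-4 term: -(35/4)x^3 + (105/2)x^2 - (455/4)x + 175/2
order-5 term: -(21/4)x^2 + (105/4)x - 35
order-6 term: -(7/4)x + 21/4
order-7 term: -1/4
the series for exp(∇) f terminates at order 7
exp(∇) f = -(1/4)x^7 - (7/4)x^6 + (35/4)x^4 - (35/4)x^3 - (37/4)x^2 + (33/2)x - 4

the result is g(x) = -(1/4)x^7 - (7/4)x^6 + (35/4)x^4 - (35/4)x^3 - (37/4)x^2 + (33/2)x - 4


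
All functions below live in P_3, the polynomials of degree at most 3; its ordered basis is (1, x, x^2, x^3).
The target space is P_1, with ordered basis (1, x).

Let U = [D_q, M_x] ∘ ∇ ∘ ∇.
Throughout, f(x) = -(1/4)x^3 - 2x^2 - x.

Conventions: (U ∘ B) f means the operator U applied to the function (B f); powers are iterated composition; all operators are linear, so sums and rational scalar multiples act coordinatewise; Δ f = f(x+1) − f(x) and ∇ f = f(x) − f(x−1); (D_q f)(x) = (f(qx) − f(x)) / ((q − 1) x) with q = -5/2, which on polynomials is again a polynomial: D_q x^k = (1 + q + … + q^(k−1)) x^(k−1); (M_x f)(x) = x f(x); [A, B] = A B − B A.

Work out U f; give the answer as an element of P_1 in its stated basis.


g(x) = (15/4)x - 5/2

∇ f = -(3/4)x^2 - (13/4)x + 3/4
∇ ∇ f = -(3/2)x - 5/2
M_x ∇ ∇ f = -(3/2)x^2 - (5/2)x
D_q M_x ∇ ∇ f = (9/4)x - 5/2
D_q ∇ ∇ f = -3/2
M_x D_q ∇ ∇ f = -(3/2)x
[D_q, M_x] ∇ ∇ f = (15/4)x - 5/2


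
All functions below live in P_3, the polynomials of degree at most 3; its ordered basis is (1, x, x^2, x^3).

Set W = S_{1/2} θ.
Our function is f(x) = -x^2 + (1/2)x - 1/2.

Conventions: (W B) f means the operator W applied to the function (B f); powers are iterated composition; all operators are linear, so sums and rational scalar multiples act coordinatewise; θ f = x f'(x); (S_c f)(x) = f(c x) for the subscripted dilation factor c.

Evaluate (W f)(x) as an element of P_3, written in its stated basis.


the result is g(x) = -(1/2)x^2 + (1/4)x

θ f = -2x^2 + (1/2)x
S_{1/2} θ f = -(1/2)x^2 + (1/4)x


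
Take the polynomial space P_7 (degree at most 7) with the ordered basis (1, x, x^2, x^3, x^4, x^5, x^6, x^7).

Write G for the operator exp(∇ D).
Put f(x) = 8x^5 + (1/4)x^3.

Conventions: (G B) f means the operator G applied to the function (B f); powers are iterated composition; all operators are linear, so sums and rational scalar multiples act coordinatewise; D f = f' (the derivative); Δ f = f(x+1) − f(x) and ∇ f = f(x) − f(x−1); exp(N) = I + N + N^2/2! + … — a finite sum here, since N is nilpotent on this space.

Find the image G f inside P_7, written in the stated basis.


the image equals g(x) = 8x^5 + (641/4)x^3 - 240x^2 + (1283/2)x - 2083/4

order-1 term: 160x^3 - 240x^2 + (323/2)x - 163/4
order-2 term: 480x - 480
the series for exp(∇ D) f terminates at order 2
exp(∇ D) f = 8x^5 + (641/4)x^3 - 240x^2 + (1283/2)x - 2083/4


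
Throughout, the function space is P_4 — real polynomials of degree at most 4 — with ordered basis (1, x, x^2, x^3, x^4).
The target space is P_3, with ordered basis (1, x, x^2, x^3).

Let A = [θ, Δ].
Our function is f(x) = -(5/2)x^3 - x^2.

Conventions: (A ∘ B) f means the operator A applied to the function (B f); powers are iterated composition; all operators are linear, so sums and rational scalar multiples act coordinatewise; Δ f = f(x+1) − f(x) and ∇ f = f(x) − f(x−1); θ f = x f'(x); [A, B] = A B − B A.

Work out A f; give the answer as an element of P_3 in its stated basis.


Δ f = -(15/2)x^2 - (19/2)x - 7/2
θ Δ f = -15x^2 - (19/2)x
θ f = -(15/2)x^3 - 2x^2
Δ θ f = -(45/2)x^2 - (53/2)x - 19/2
[θ, Δ] f = (15/2)x^2 + 17x + 19/2

g(x) = (15/2)x^2 + 17x + 19/2


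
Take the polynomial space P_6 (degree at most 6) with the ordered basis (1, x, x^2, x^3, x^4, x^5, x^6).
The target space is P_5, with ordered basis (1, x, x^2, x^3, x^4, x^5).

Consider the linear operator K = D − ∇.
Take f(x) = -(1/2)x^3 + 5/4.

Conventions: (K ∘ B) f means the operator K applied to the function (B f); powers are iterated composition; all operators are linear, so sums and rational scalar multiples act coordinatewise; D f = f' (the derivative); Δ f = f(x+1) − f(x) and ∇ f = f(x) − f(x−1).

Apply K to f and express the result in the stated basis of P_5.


the result is g(x) = -(3/2)x + 1/2

D f = -(3/2)x^2
∇ f = -(3/2)x^2 + (3/2)x - 1/2
(-∇) f = (3/2)x^2 - (3/2)x + 1/2
(D − ∇) f = -(3/2)x + 1/2


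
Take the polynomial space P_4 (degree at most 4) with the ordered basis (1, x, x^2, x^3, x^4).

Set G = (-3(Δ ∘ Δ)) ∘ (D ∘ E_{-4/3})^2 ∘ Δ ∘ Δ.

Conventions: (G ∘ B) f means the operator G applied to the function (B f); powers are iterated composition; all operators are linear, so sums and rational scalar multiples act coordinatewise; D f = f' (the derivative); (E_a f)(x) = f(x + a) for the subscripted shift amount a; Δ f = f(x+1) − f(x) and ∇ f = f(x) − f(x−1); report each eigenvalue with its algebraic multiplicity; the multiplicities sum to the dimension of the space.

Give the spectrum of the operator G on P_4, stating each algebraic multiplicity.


image of 1: 0
image of x: 0
image of x^2: 0
image of x^3: 0
image of x^4: 0
the matrix is upper triangular; its diagonal is (0, 0, 0, 0, 0)
for a triangular matrix the eigenvalues are the diagonal entries, with algebraic multiplicity their repetition count

λ = 0 (multiplicity 5)


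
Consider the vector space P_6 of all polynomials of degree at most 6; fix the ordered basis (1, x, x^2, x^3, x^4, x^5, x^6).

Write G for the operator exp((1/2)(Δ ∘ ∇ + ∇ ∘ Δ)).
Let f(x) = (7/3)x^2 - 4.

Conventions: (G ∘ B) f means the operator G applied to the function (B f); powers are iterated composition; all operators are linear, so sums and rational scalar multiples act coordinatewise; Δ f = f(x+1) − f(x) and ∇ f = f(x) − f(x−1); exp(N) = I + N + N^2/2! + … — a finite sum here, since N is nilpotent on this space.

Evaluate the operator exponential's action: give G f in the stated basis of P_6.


g(x) = (7/3)x^2 + 2/3

order-1 term: 14/3
the series for exp((1/2)(Δ ∘ ∇ + ∇ ∘ Δ)) f terminates at order 1
exp((1/2)(Δ ∘ ∇ + ∇ ∘ Δ)) f = (7/3)x^2 + 2/3


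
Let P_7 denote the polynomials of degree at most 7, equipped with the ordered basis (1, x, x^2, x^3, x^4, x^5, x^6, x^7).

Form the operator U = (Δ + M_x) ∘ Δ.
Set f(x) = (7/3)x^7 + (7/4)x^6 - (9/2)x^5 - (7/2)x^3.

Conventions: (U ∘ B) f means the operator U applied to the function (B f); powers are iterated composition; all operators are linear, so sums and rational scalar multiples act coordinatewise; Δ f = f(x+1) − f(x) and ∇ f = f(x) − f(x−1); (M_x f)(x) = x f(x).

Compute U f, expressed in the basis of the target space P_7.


g(x) = (49/3)x^7 + (119/2)x^6 + (2201/12)x^5 + (3685/6)x^4 + (15397/12)x^3 + (4684/3)x^2 + (3951/4)x + 493/2

Δ f = (49/3)x^6 + (119/2)x^5 + (1025/12)x^4 + (215/3)x^3 + (79/4)x^2 - (37/6)x - 47/12
Δ Δ f = 98x^5 + (1085/2)x^4 + (3790/3)x^3 + (3135/2)x^2 + (2975/3)x + 493/2
M_x Δ f = (49/3)x^7 + (119/2)x^6 + (1025/12)x^5 + (215/3)x^4 + (79/4)x^3 - (37/6)x^2 - (47/12)x
(Δ + M_x) Δ f = (49/3)x^7 + (119/2)x^6 + (2201/12)x^5 + (3685/6)x^4 + (15397/12)x^3 + (4684/3)x^2 + (3951/4)x + 493/2


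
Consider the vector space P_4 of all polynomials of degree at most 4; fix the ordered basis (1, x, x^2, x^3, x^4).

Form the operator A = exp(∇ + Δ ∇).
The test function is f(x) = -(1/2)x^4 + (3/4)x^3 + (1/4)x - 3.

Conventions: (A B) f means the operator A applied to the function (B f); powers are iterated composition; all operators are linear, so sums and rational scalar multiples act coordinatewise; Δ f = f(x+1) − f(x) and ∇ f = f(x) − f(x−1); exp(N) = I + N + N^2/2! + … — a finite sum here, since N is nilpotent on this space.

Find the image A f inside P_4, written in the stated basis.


g(x) = -(1/2)x^4 - (5/4)x^3 - (15/4)x^2 - (21/4)x - 13/2

order-1 term: -2x^3 - (3/4)x^2 + (1/4)x + 1/2
order-2 term: -3x^2 - (15/4)x - 5/4
order-3 term: -2x - 9/4
order-4 term: -1/2
the series for exp(∇ + Δ ∇) f terminates at order 4
exp(∇ + Δ ∇) f = -(1/2)x^4 - (5/4)x^3 - (15/4)x^2 - (21/4)x - 13/2


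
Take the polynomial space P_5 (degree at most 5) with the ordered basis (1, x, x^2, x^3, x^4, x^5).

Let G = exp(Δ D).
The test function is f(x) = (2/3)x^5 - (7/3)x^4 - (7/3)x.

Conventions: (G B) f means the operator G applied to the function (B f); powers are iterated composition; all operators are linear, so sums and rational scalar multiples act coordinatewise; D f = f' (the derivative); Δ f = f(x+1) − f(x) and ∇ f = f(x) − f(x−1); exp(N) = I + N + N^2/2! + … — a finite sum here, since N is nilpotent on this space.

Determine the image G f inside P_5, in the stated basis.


g(x) = (2/3)x^5 - (7/3)x^4 + (40/3)x^3 - 8x^2 + 23x + 6

order-1 term: (40/3)x^3 - 8x^2 - (44/3)x - 6
order-2 term: 40x + 12
the series for exp(Δ D) f terminates at order 2
exp(Δ D) f = (2/3)x^5 - (7/3)x^4 + (40/3)x^3 - 8x^2 + 23x + 6


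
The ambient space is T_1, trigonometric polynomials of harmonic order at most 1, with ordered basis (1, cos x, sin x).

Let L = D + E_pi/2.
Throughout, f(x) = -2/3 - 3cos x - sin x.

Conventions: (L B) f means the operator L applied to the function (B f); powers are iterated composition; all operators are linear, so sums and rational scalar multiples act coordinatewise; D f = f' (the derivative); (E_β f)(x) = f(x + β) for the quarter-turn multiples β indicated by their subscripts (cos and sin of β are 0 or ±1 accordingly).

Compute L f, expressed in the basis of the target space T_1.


D f = -cos x + 3sin x
E_pi/2 f = -2/3 - cos x + 3sin x
(D + E_pi/2) f = -2/3 - 2cos x + 6sin x

g(x) = -2/3 - 2cos x + 6sin x


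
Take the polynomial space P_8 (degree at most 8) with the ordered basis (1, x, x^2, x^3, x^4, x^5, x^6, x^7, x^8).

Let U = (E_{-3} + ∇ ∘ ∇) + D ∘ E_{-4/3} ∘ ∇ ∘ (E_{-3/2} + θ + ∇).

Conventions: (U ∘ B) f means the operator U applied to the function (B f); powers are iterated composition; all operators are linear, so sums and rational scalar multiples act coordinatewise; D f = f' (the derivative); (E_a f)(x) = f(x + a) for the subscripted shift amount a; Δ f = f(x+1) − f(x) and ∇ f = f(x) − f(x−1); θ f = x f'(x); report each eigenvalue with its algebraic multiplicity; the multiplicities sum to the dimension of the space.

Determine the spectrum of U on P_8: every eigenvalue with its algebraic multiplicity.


λ = 1 (multiplicity 9)

image of 1: 1
image of x: x - 3
image of x^2: x^2 - 6x + 17
image of x^3: x^3 - 9x^2 + 57x - 80
image of x^4: x^4 - 12x^3 + 126x^2 - 364x + 1016/3
image of x^5: x^5 - 15x^4 + 230x^3 - 1020x^2 + 1900x - 12202/9
image of x^6: x^6 - 18x^5 + 375x^4 - 2260x^3 + 6320x^2 - (80362/9)x + 1152473/216
image of x^7: x^7 - 21x^6 + 567x^5 - 4340x^4 + (48580/3)x^3 - (306292/9)x^2 + (8656543/216)x - 6853363/324
image of x^8: x^8 - 24x^7 + 812x^6 - 7560x^5 + 35280x^4 - 98168x^3 + (3081925/18)x^2 - (4804426/27)x + 55337369/648
the matrix is upper triangular; its diagonal is (1, 1, 1, 1, 1, 1, 1, 1, 1)
for a triangular matrix the eigenvalues are the diagonal entries, with algebraic multiplicity their repetition count


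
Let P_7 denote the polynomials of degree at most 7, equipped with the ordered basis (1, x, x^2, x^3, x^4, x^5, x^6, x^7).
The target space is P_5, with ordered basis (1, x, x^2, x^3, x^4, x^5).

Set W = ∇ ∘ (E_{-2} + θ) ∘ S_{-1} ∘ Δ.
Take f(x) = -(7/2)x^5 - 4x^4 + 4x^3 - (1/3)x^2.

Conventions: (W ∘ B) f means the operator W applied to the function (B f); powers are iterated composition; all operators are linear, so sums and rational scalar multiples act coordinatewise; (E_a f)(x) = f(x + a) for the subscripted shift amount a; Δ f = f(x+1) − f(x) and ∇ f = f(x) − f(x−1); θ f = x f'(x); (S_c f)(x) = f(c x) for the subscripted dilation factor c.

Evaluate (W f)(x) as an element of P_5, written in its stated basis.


Δ f = -(35/2)x^4 - 51x^3 - 47x^2 - (133/6)x - 23/6
S_{-1} Δ f = -(35/2)x^4 + 51x^3 - 47x^2 + (133/6)x - 23/6
E_{-2} (S_{-1} ∘ Δ) f = -(35/2)x^4 + 191x^3 - 773x^2 + (8293/6)x - 5545/6
θ (S_{-1} ∘ Δ) f = -70x^4 + 153x^3 - 94x^2 + (133/6)x
(E_{-2} + θ) (S_{-1} ∘ Δ) f = -(175/2)x^4 + 344x^3 - 867x^2 + (4213/3)x - 5545/6
∇ (E_{-2} + θ) (S_{-1} ∘ Δ) f = -350x^3 + 1557x^2 - 3116x + 16217/6

the image equals g(x) = -350x^3 + 1557x^2 - 3116x + 16217/6


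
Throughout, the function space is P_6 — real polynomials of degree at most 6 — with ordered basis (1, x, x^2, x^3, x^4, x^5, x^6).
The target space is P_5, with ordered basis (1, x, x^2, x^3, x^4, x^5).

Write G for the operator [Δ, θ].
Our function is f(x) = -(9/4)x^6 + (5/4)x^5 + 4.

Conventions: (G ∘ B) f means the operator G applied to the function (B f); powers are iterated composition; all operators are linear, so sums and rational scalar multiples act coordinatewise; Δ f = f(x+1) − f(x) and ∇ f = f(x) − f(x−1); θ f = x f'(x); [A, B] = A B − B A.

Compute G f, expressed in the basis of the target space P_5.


the image equals g(x) = -(27/2)x^5 - (245/4)x^4 - 110x^3 - (195/2)x^2 - (85/2)x - 29/4

θ f = -(27/2)x^6 + (25/4)x^5
Δ θ f = -81x^5 - (685/4)x^4 - (415/2)x^3 - 140x^2 - (199/4)x - 29/4
Δ f = -(27/2)x^5 - (55/2)x^4 - (65/2)x^3 - (85/4)x^2 - (29/4)x - 1
θ Δ f = -(135/2)x^5 - 110x^4 - (195/2)x^3 - (85/2)x^2 - (29/4)x
[Δ, θ] f = -(27/2)x^5 - (245/4)x^4 - 110x^3 - (195/2)x^2 - (85/2)x - 29/4


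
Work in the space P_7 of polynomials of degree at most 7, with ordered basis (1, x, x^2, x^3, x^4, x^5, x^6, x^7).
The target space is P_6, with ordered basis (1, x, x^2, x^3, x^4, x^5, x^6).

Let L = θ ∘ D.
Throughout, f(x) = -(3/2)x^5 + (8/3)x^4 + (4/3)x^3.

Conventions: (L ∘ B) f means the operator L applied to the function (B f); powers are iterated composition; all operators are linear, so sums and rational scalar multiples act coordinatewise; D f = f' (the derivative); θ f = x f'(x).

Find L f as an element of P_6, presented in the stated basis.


D f = -(15/2)x^4 + (32/3)x^3 + 4x^2
θ D f = -30x^4 + 32x^3 + 8x^2

the image equals g(x) = -30x^4 + 32x^3 + 8x^2


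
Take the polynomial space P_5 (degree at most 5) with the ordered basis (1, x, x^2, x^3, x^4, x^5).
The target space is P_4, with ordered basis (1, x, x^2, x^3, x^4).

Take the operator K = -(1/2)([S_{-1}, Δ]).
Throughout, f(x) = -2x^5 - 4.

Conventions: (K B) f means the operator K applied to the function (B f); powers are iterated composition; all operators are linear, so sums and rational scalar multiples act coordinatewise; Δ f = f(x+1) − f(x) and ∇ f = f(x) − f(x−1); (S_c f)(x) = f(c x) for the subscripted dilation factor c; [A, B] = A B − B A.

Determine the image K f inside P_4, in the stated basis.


Δ f = -10x^4 - 20x^3 - 20x^2 - 10x - 2
S_{-1} Δ f = -10x^4 + 20x^3 - 20x^2 + 10x - 2
S_{-1} f = 2x^5 - 4
Δ S_{-1} f = 10x^4 + 20x^3 + 20x^2 + 10x + 2
[S_{-1}, Δ] f = -20x^4 - 40x^2 - 4
(-(1/2)([S_{-1}, Δ])) f = 10x^4 + 20x^2 + 2

g(x) = 10x^4 + 20x^2 + 2


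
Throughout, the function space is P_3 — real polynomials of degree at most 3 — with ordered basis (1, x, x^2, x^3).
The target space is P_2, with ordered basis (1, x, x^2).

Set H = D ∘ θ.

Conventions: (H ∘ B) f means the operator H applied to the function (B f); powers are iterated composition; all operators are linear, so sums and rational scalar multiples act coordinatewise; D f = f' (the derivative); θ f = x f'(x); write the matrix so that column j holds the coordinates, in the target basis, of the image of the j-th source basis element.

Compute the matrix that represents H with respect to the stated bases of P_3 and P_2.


the matrix is [[0, 1, 0, 0]; [0, 0, 4, 0]; [0, 0, 0, 9]] (rows listed top to bottom)

image of 1: 0
image of x: 1
image of x^2: 4x
image of x^3: 9x^2
each image's coordinates form column j of the matrix
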